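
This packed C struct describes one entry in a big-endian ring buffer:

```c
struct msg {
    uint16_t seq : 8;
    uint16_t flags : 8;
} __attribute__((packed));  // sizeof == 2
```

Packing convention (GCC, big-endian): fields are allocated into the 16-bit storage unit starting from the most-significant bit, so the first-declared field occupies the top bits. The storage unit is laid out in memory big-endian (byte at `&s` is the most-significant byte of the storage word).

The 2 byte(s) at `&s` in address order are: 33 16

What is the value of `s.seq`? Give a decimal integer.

[0]=0x33 [1]=0x16 (big-endian) → word 0x3316
seq:8 @ bit 8 → (0x3316>>8)&0xff = 0x33  ←
flags:8 @ bit 0 → (0x3316>>0)&0xff = 0x16

51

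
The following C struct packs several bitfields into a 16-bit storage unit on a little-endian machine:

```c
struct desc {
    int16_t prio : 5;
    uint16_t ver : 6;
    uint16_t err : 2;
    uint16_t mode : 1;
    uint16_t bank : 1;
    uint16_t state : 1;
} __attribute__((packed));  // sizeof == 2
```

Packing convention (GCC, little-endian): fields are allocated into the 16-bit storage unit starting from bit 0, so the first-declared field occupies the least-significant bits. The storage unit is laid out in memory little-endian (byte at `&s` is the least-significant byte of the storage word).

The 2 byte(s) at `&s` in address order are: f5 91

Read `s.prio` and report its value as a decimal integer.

[0]=0xf5 [1]=0x91 (little-endian) → word 0x91f5
prio:5 @ bit 0 → (0x91f5>>0)&0x1f = 0x15  ←
ver:6 @ bit 5 → (0x91f5>>5)&0x3f = 0xf
err:2 @ bit 11 → (0x91f5>>11)&0x3 = 0x2
mode:1 @ bit 13 → (0x91f5>>13)&0x1 = 0x0
bank:1 @ bit 14 → (0x91f5>>14)&0x1 = 0x0
state:1 @ bit 15 → (0x91f5>>15)&0x1 = 0x1
prio signed 5b, MSB=1: 21 - 32 = -11

-11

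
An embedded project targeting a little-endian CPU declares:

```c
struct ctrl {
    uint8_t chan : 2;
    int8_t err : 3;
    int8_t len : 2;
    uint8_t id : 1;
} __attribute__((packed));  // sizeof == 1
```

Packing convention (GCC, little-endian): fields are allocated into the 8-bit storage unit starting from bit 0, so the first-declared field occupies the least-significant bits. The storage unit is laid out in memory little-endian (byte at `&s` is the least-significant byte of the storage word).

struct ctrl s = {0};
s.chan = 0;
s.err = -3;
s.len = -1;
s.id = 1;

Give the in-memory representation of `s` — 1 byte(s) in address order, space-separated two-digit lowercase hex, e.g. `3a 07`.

f4

chan (2b) val=0 bits=0x0 at bit 0: 0x00
err (3b) val=-3 bits=0x5 at bit 2: 0x14
len (2b) val=-1 bits=0x3 at bit 5: 0x74
id (1b) val=1 bits=0x1 at bit 7: 0xf4
word = 0xf4 → little-endian bytes:
  [0]=0xf4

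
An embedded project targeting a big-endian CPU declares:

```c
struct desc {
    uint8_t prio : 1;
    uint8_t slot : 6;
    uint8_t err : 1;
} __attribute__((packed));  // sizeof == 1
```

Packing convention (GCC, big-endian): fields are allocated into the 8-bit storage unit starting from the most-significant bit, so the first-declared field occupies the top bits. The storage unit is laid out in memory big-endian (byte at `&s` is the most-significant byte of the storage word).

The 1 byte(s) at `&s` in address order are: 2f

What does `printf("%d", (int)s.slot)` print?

[0]=0x2f (big-endian) → word 0x2f
prio:1 @ bit 7 → (0x2f>>7)&0x1 = 0x0
slot:6 @ bit 1 → (0x2f>>1)&0x3f = 0x17  ←
err:1 @ bit 0 → (0x2f>>0)&0x1 = 0x1

23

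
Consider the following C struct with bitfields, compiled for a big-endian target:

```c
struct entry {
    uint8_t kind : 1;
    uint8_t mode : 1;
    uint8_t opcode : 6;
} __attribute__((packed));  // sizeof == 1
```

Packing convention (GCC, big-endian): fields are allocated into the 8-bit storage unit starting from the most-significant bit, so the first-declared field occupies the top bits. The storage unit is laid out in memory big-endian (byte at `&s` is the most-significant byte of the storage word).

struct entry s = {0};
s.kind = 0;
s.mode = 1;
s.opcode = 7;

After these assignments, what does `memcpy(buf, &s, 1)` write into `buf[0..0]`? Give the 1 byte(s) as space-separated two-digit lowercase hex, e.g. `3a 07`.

47

kind:1 = 0 → 0x0 << 7 → word 0x00
mode:1 = 1 → 0x1 << 6 → word 0x40
opcode:6 = 7 → 0x7 << 0 → word 0x47
word = 0x47 → big-endian bytes:
  [0]=0x47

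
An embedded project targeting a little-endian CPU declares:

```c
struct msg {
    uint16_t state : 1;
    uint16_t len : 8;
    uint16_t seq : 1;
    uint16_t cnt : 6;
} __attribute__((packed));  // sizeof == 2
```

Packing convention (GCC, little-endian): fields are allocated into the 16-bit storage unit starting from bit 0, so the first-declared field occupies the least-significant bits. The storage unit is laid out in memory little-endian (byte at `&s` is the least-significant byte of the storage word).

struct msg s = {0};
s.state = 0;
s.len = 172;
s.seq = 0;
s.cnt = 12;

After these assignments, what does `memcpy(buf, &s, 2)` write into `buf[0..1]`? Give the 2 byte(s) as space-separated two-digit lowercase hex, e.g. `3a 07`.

58 31

state:1 = 0 → 0x0 << 0 → word 0x0000
len:8 = 172 → 0xac << 1 → word 0x0158
seq:1 = 0 → 0x0 << 9 → word 0x0158
cnt:6 = 12 → 0xc << 10 → word 0x3158
word = 0x3158 → little-endian bytes:
  [0]=0x58  [1]=0x31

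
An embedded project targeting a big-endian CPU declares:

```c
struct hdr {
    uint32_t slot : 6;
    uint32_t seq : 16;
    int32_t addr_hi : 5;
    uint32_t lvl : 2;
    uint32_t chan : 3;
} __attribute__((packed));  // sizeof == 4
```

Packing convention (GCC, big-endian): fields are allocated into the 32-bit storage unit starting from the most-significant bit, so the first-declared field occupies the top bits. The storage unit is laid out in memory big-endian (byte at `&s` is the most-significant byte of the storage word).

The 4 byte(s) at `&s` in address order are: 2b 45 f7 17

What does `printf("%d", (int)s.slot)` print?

10

[0]=0x2b [1]=0x45 [2]=0xf7 [3]=0x17 (big-endian) → word 0x2b45f717
slot [26+:6] = (word>>26) & 0x3f = 10  ←
seq [10+:16] = (word>>10) & 0xffff = 53629
addr_hi [5+:5] = (word>>5) & 0x1f = 24
lvl [3+:2] = (word>>3) & 0x3 = 2
chan [0+:3] = (word>>0) & 0x7 = 7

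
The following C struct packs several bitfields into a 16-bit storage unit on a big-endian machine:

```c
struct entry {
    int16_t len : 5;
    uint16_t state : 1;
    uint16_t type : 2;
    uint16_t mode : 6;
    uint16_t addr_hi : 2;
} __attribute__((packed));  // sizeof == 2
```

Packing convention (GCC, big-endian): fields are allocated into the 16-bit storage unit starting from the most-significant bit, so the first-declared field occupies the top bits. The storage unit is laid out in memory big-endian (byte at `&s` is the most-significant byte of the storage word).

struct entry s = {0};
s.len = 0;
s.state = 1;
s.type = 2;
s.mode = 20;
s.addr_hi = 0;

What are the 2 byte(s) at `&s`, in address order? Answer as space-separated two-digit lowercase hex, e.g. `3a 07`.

06 50

len (5b) val=0 bits=0x0 at bit 11: 0x0000
state (1b) val=1 bits=0x1 at bit 10: 0x0400
type (2b) val=2 bits=0x2 at bit 8: 0x0600
mode (6b) val=20 bits=0x14 at bit 2: 0x0650
addr_hi (2b) val=0 bits=0x0 at bit 0: 0x0650
word = 0x0650 → big-endian bytes:
  [0]=0x06  [1]=0x50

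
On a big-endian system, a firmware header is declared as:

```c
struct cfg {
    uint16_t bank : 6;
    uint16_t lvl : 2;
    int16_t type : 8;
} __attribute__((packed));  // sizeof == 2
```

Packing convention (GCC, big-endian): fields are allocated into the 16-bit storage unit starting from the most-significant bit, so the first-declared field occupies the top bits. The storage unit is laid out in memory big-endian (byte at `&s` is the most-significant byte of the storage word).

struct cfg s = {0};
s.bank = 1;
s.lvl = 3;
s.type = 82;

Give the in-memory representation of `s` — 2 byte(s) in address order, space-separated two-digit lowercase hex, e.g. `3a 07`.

07 52

bank:6 = 1 → 0x1 << 10 → word 0x0400
lvl:2 = 3 → 0x3 << 8 → word 0x0700
type:8 = 82 → 0x52 << 0 → word 0x0752
word = 0x0752 → big-endian bytes:
  [0]=0x07  [1]=0x52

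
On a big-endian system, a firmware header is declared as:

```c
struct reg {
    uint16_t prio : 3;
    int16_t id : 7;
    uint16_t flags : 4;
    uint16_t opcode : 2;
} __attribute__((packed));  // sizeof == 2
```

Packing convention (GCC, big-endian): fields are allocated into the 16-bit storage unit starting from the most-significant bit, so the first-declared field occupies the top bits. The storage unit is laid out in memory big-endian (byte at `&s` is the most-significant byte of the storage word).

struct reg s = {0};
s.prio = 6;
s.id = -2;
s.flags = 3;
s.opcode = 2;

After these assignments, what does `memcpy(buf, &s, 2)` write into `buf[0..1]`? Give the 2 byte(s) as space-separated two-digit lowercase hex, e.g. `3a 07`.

prio:3 = 6 → 0x6 << 13 → word 0xc000
id:7 = -2 → 0x7e << 6 → word 0xdf80
flags:4 = 3 → 0x3 << 2 → word 0xdf8c
opcode:2 = 2 → 0x2 << 0 → word 0xdf8e
word = 0xdf8e → big-endian bytes:
  [0]=0xdf  [1]=0x8e

df 8e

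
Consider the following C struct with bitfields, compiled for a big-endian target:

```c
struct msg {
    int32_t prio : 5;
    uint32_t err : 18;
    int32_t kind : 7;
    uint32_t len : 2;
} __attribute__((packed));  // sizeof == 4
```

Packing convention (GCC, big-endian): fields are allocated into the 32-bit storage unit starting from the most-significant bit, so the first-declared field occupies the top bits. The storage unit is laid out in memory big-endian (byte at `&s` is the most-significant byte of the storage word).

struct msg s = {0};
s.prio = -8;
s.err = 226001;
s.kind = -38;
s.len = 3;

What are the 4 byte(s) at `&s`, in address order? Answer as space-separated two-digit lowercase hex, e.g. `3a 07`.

prio (5b) val=-8 bits=0x18 at bit 27: 0xc0000000
err (18b) val=226001 bits=0x372d1 at bit 9: 0xc6e5a200
kind (7b) val=-38 bits=0x5a at bit 2: 0xc6e5a368
len (2b) val=3 bits=0x3 at bit 0: 0xc6e5a36b
word = 0xc6e5a36b → big-endian bytes:
  [0]=0xc6  [1]=0xe5  [2]=0xa3  [3]=0x6b

c6 e5 a3 6b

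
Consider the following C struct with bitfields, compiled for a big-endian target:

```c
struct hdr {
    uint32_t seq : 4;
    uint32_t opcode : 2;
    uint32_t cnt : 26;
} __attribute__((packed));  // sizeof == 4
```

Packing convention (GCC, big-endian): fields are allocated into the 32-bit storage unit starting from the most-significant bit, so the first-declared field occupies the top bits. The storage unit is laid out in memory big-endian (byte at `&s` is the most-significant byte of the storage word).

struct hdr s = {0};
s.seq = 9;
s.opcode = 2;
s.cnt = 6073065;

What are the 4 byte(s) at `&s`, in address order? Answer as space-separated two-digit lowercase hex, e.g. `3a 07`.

seq (4b) val=9 bits=0x9 at bit 28: 0x90000000
opcode (2b) val=2 bits=0x2 at bit 26: 0x98000000
cnt (26b) val=6073065 bits=0x5caae9 at bit 0: 0x985caae9
word = 0x985caae9 → big-endian bytes:
  [0]=0x98  [1]=0x5c  [2]=0xaa  [3]=0xe9

98 5c aa e9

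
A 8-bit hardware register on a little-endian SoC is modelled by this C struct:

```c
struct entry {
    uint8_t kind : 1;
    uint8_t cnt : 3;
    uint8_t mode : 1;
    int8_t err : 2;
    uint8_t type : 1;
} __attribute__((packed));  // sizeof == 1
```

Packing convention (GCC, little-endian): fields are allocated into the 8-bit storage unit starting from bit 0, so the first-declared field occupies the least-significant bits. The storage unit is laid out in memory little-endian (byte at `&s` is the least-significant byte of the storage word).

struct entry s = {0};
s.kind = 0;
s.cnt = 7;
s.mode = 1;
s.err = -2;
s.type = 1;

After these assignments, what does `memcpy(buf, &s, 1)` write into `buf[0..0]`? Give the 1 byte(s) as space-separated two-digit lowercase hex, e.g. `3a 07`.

[0+:1] kind=0 & 0x1 = 0x0; word=0x00
[1+:3] cnt=7 & 0x7 = 0x7; word=0x0e
[4+:1] mode=1 & 0x1 = 0x1; word=0x1e
[5+:2] err=-2 & 0x3 = 0x2; word=0x5e
[7+:1] type=1 & 0x1 = 0x1; word=0xde
word = 0xde → little-endian bytes:
  [0]=0xde

de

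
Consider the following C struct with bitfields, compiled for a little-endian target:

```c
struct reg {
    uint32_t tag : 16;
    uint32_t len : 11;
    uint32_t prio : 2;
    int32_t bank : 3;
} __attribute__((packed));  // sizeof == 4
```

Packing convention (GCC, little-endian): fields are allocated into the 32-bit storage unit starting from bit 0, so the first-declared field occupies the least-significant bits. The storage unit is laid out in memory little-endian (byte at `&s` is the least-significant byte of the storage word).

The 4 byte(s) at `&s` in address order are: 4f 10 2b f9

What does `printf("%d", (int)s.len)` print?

[0]=0x4f [1]=0x10 [2]=0x2b [3]=0xf9 (little-endian) → word 0xf92b104f
tag [0+:16] = (word>>0) & 0xffff = 4175
len [16+:11] = (word>>16) & 0x7ff = 299  ←
prio [27+:2] = (word>>27) & 0x3 = 3
bank [29+:3] = (word>>29) & 0x7 = 7

299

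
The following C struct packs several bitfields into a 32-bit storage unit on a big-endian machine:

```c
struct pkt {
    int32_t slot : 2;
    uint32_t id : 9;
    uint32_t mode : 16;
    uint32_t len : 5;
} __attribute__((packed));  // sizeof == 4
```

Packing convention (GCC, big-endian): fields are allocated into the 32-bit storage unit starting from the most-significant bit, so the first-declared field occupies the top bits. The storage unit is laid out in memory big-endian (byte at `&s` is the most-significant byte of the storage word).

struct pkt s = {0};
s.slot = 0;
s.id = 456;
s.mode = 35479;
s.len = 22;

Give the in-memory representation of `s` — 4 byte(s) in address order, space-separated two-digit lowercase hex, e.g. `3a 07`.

slot (2b) val=0 bits=0x0 at bit 30: 0x00000000
id (9b) val=456 bits=0x1c8 at bit 21: 0x39000000
mode (16b) val=35479 bits=0x8a97 at bit 5: 0x391152e0
len (5b) val=22 bits=0x16 at bit 0: 0x391152f6
word = 0x391152f6 → big-endian bytes:
  [0]=0x39  [1]=0x11  [2]=0x52  [3]=0xf6

39 11 52 f6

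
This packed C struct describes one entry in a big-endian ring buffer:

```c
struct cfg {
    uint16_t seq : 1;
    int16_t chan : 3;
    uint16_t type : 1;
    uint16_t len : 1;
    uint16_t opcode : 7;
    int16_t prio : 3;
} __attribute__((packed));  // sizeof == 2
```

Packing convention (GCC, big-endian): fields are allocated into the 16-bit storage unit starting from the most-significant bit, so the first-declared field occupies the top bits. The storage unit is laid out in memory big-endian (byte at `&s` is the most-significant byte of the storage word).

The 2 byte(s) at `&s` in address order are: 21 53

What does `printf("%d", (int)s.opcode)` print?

42

[0]=0x21 [1]=0x53 (big-endian) → word 0x2153
seq:1 @ bit 15 → (0x2153>>15)&0x1 = 0x0
chan:3 @ bit 12 → (0x2153>>12)&0x7 = 0x2
type:1 @ bit 11 → (0x2153>>11)&0x1 = 0x0
len:1 @ bit 10 → (0x2153>>10)&0x1 = 0x0
opcode:7 @ bit 3 → (0x2153>>3)&0x7f = 0x2a  ←
prio:3 @ bit 0 → (0x2153>>0)&0x7 = 0x3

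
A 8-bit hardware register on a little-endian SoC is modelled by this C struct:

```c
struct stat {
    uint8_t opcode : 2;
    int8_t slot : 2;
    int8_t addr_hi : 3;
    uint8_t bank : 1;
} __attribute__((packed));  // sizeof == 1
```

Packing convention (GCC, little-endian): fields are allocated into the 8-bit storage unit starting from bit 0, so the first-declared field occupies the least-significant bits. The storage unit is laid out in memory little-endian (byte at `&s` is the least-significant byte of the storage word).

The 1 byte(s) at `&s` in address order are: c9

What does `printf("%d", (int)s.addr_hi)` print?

-4

[0]=0xc9 (little-endian) → word 0xc9
opcode [0+:2] = (word>>0) & 0x3 = 1
slot [2+:2] = (word>>2) & 0x3 = 2
addr_hi [4+:3] = (word>>4) & 0x7 = 4  ←
bank [7+:1] = (word>>7) & 0x1 = 1
addr_hi signed 3b, MSB=1: 4 - 8 = -4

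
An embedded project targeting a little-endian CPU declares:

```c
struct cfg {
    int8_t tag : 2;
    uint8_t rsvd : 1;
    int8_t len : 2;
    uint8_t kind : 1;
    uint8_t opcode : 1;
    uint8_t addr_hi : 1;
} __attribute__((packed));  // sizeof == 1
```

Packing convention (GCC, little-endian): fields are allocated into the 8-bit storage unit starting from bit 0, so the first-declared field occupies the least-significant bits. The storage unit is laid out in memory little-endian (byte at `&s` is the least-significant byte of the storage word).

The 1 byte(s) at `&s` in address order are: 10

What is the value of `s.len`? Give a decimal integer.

-2

[0]=0x10 (little-endian) → word 0x10
tag:2 @ bit 0 → (0x10>>0)&0x3 = 0x0
rsvd:1 @ bit 2 → (0x10>>2)&0x1 = 0x0
len:2 @ bit 3 → (0x10>>3)&0x3 = 0x2  ←
kind:1 @ bit 5 → (0x10>>5)&0x1 = 0x0
opcode:1 @ bit 6 → (0x10>>6)&0x1 = 0x0
addr_hi:1 @ bit 7 → (0x10>>7)&0x1 = 0x0
len signed 2b, MSB=1: 2 - 4 = -2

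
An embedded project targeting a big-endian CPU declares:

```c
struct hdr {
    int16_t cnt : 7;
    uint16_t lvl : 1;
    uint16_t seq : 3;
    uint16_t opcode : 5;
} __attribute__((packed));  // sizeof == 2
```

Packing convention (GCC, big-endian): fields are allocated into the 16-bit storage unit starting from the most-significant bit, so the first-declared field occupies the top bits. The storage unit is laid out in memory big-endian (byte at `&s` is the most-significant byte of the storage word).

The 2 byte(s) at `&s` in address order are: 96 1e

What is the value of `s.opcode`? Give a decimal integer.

[0]=0x96 [1]=0x1e (big-endian) → word 0x961e
cnt:7 @ bit 9 → (0x961e>>9)&0x7f = 0x4b
lvl:1 @ bit 8 → (0x961e>>8)&0x1 = 0x0
seq:3 @ bit 5 → (0x961e>>5)&0x7 = 0x0
opcode:5 @ bit 0 → (0x961e>>0)&0x1f = 0x1e  ←

30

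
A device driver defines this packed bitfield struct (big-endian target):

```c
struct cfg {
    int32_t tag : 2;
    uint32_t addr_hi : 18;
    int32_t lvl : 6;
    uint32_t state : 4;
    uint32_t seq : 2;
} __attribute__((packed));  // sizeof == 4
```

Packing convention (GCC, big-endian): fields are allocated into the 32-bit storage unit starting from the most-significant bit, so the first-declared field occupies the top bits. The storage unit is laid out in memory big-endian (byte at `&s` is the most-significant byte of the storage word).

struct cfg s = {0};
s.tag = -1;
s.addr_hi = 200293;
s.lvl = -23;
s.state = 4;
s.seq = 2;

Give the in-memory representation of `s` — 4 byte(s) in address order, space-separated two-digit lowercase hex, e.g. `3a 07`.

f0 e6 5a 52

[30+:2] tag=-1 & 0x3 = 0x3; word=0xc0000000
[12+:18] addr_hi=200293 & 0x3ffff = 0x30e65; word=0xf0e65000
[6+:6] lvl=-23 & 0x3f = 0x29; word=0xf0e65a40
[2+:4] state=4 & 0xf = 0x4; word=0xf0e65a50
[0+:2] seq=2 & 0x3 = 0x2; word=0xf0e65a52
word = 0xf0e65a52 → big-endian bytes:
  [0]=0xf0  [1]=0xe6  [2]=0x5a  [3]=0x52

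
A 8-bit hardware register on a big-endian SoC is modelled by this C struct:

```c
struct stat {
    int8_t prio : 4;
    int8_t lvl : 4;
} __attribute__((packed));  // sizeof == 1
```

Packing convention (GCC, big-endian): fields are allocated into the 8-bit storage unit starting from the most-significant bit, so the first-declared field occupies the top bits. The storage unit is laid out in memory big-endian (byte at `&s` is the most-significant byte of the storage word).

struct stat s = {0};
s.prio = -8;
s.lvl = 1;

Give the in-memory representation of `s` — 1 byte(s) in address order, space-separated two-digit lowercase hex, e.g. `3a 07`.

81

[4+:4] prio=-8 & 0xf = 0x8; word=0x80
[0+:4] lvl=1 & 0xf = 0x1; word=0x81
word = 0x81 → big-endian bytes:
  [0]=0x81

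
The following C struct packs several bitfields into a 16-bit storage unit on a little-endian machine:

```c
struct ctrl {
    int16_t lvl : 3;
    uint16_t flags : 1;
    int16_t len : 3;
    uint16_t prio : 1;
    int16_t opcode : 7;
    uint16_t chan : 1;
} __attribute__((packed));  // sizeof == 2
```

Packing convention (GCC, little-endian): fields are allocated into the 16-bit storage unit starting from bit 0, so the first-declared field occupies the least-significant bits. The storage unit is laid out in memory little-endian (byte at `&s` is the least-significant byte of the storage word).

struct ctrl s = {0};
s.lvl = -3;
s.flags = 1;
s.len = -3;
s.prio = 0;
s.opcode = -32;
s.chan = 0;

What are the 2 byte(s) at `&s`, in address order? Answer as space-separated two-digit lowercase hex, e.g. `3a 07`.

lvl:3 = -3 → 0x5 << 0 → word 0x0005
flags:1 = 1 → 0x1 << 3 → word 0x000d
len:3 = -3 → 0x5 << 4 → word 0x005d
prio:1 = 0 → 0x0 << 7 → word 0x005d
opcode:7 = -32 → 0x60 << 8 → word 0x605d
chan:1 = 0 → 0x0 << 15 → word 0x605d
word = 0x605d → little-endian bytes:
  [0]=0x5d  [1]=0x60

5d 60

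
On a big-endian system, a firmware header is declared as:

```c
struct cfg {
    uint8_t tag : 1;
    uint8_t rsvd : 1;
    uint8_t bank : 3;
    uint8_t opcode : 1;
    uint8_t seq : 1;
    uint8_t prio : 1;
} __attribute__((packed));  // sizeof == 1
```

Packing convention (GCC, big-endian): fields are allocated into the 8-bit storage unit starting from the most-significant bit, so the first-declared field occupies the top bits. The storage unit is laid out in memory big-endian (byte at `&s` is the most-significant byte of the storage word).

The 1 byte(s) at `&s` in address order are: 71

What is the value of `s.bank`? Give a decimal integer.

6

[0]=0x71 (big-endian) → word 0x71
tag:1 @ bit 7 → (0x71>>7)&0x1 = 0x0
rsvd:1 @ bit 6 → (0x71>>6)&0x1 = 0x1
bank:3 @ bit 3 → (0x71>>3)&0x7 = 0x6  ←
opcode:1 @ bit 2 → (0x71>>2)&0x1 = 0x0
seq:1 @ bit 1 → (0x71>>1)&0x1 = 0x0
prio:1 @ bit 0 → (0x71>>0)&0x1 = 0x1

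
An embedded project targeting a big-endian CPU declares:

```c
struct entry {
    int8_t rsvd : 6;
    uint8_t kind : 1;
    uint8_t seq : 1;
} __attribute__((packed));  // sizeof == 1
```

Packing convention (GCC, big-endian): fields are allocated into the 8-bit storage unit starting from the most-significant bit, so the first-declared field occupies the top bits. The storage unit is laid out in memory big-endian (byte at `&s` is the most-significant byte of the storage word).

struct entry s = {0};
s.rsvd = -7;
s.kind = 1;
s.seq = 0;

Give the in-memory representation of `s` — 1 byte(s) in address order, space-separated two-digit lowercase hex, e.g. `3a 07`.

e6

rsvd:6 = -7 → 0x39 << 2 → word 0xe4
kind:1 = 1 → 0x1 << 1 → word 0xe6
seq:1 = 0 → 0x0 << 0 → word 0xe6
word = 0xe6 → big-endian bytes:
  [0]=0xe6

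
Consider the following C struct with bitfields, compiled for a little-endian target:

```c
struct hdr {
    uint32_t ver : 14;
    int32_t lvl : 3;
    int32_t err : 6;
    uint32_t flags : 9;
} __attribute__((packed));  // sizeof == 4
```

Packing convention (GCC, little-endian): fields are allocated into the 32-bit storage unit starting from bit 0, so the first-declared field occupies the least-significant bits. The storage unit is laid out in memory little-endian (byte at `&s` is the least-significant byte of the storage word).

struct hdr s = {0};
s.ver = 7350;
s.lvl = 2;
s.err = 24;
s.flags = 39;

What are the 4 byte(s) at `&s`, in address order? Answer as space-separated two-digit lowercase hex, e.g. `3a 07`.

b6 9c b0 13

ver (14b) val=7350 bits=0x1cb6 at bit 0: 0x00001cb6
lvl (3b) val=2 bits=0x2 at bit 14: 0x00009cb6
err (6b) val=24 bits=0x18 at bit 17: 0x00309cb6
flags (9b) val=39 bits=0x27 at bit 23: 0x13b09cb6
word = 0x13b09cb6 → little-endian bytes:
  [0]=0xb6  [1]=0x9c  [2]=0xb0  [3]=0x13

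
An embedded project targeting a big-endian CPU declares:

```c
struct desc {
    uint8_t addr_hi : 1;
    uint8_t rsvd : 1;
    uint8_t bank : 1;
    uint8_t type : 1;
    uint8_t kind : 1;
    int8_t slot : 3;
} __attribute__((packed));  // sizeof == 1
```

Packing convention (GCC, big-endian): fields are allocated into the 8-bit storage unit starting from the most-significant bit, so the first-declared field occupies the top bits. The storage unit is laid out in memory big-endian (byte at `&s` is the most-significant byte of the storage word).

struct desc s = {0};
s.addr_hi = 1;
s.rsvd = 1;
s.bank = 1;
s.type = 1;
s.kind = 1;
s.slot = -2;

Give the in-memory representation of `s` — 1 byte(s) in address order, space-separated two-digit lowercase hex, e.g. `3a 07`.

fe

[7+:1] addr_hi=1 & 0x1 = 0x1; word=0x80
[6+:1] rsvd=1 & 0x1 = 0x1; word=0xc0
[5+:1] bank=1 & 0x1 = 0x1; word=0xe0
[4+:1] type=1 & 0x1 = 0x1; word=0xf0
[3+:1] kind=1 & 0x1 = 0x1; word=0xf8
[0+:3] slot=-2 & 0x7 = 0x6; word=0xfe
word = 0xfe → big-endian bytes:
  [0]=0xfe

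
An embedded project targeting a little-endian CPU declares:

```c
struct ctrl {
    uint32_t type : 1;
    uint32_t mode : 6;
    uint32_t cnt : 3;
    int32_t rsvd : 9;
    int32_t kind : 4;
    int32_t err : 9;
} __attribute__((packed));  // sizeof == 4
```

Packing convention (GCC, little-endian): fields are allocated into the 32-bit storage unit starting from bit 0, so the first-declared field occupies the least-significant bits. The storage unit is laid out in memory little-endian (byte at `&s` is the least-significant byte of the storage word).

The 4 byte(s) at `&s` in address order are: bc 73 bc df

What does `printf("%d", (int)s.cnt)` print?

7

[0]=0xbc [1]=0x73 [2]=0xbc [3]=0xdf (little-endian) → word 0xdfbc73bc
type:1 @ bit 0 → (0xdfbc73bc>>0)&0x1 = 0x0
mode:6 @ bit 1 → (0xdfbc73bc>>1)&0x3f = 0x1e
cnt:3 @ bit 7 → (0xdfbc73bc>>7)&0x7 = 0x7  ←
rsvd:9 @ bit 10 → (0xdfbc73bc>>10)&0x1ff = 0x11c
kind:4 @ bit 19 → (0xdfbc73bc>>19)&0xf = 0x7
err:9 @ bit 23 → (0xdfbc73bc>>23)&0x1ff = 0x1bf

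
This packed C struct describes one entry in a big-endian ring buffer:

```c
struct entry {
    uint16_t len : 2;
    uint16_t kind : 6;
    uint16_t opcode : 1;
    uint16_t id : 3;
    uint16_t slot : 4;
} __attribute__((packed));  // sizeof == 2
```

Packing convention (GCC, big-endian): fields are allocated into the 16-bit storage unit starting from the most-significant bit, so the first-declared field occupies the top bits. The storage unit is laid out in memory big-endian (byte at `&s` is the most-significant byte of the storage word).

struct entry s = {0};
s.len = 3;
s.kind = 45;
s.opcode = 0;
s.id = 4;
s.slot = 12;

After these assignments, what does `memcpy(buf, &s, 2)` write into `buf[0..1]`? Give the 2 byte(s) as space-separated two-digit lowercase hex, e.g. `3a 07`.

ed 4c

[14+:2] len=3 & 0x3 = 0x3; word=0xc000
[8+:6] kind=45 & 0x3f = 0x2d; word=0xed00
[7+:1] opcode=0 & 0x1 = 0x0; word=0xed00
[4+:3] id=4 & 0x7 = 0x4; word=0xed40
[0+:4] slot=12 & 0xf = 0xc; word=0xed4c
word = 0xed4c → big-endian bytes:
  [0]=0xed  [1]=0x4c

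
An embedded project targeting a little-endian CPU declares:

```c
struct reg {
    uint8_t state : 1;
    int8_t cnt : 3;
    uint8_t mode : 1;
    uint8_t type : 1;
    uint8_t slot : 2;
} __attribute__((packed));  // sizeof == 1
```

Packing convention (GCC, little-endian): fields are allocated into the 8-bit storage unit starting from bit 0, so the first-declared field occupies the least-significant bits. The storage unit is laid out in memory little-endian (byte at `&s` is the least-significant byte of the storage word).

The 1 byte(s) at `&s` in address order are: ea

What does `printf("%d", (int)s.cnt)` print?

[0]=0xea (little-endian) → word 0xea
state [0+:1] = (word>>0) & 0x1 = 0
cnt [1+:3] = (word>>1) & 0x7 = 5  ←
mode [4+:1] = (word>>4) & 0x1 = 0
type [5+:1] = (word>>5) & 0x1 = 1
slot [6+:2] = (word>>6) & 0x3 = 3
cnt signed 3b, MSB=1: 5 - 8 = -3

-3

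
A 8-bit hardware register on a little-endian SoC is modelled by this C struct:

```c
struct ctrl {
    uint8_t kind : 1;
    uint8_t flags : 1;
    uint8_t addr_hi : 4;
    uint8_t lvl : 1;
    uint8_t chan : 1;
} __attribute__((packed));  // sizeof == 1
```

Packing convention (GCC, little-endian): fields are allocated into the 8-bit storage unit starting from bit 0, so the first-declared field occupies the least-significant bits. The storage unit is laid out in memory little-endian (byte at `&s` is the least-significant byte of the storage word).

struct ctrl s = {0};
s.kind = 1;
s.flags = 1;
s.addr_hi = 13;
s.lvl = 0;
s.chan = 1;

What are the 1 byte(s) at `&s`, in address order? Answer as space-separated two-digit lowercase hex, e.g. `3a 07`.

b7

kind:1 = 1 → 0x1 << 0 → word 0x01
flags:1 = 1 → 0x1 << 1 → word 0x03
addr_hi:4 = 13 → 0xd << 2 → word 0x37
lvl:1 = 0 → 0x0 << 6 → word 0x37
chan:1 = 1 → 0x1 << 7 → word 0xb7
word = 0xb7 → little-endian bytes:
  [0]=0xb7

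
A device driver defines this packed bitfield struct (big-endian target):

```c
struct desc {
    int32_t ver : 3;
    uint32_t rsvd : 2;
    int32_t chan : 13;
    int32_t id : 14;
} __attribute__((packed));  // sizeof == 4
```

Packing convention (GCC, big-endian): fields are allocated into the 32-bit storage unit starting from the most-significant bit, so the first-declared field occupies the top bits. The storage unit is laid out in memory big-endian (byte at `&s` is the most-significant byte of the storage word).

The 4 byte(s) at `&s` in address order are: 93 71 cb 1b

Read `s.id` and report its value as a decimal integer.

2843

[0]=0x93 [1]=0x71 [2]=0xcb [3]=0x1b (big-endian) → word 0x9371cb1b
ver [29+:3] = (word>>29) & 0x7 = 4
rsvd [27+:2] = (word>>27) & 0x3 = 2
chan [14+:13] = (word>>14) & 0x1fff = 3527
id [0+:14] = (word>>0) & 0x3fff = 2843  ←
id signed 14b, MSB=0: value = 2843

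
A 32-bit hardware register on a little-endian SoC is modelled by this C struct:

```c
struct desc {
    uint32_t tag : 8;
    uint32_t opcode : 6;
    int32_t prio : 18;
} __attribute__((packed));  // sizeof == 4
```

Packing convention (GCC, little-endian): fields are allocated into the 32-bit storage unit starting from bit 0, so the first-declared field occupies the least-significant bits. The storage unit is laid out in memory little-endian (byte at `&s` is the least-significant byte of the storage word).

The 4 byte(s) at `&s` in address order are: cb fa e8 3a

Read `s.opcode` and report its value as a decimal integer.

58

[0]=0xcb [1]=0xfa [2]=0xe8 [3]=0x3a (little-endian) → word 0x3ae8facb
tag [0+:8] = (word>>0) & 0xff = 203
opcode [8+:6] = (word>>8) & 0x3f = 58  ←
prio [14+:18] = (word>>14) & 0x3ffff = 60323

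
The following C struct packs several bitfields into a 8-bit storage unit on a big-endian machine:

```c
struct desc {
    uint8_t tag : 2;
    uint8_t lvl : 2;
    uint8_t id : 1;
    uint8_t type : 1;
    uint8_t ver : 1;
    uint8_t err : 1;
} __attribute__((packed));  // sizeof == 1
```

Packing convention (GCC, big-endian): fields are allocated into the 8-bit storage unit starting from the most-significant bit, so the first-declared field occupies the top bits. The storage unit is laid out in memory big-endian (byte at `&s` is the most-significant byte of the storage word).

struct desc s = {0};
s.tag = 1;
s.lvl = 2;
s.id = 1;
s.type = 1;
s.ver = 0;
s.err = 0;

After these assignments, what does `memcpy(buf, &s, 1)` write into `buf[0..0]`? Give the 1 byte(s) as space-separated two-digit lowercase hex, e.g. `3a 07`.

6c

[6+:2] tag=1 & 0x3 = 0x1; word=0x40
[4+:2] lvl=2 & 0x3 = 0x2; word=0x60
[3+:1] id=1 & 0x1 = 0x1; word=0x68
[2+:1] type=1 & 0x1 = 0x1; word=0x6c
[1+:1] ver=0 & 0x1 = 0x0; word=0x6c
[0+:1] err=0 & 0x1 = 0x0; word=0x6c
word = 0x6c → big-endian bytes:
  [0]=0x6c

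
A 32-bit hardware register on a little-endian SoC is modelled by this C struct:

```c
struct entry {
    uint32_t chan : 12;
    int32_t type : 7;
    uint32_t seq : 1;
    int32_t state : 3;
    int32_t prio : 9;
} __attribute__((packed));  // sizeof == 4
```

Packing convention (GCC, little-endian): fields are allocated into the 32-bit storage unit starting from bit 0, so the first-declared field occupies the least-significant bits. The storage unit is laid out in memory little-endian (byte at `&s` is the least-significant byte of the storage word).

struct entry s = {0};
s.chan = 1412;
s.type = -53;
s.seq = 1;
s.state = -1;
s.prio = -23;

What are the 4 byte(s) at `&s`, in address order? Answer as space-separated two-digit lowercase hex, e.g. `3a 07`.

chan (12b) val=1412 bits=0x584 at bit 0: 0x00000584
type (7b) val=-53 bits=0x4b at bit 12: 0x0004b584
seq (1b) val=1 bits=0x1 at bit 19: 0x000cb584
state (3b) val=-1 bits=0x7 at bit 20: 0x007cb584
prio (9b) val=-23 bits=0x1e9 at bit 23: 0xf4fcb584
word = 0xf4fcb584 → little-endian bytes:
  [0]=0x84  [1]=0xb5  [2]=0xfc  [3]=0xf4

84 b5 fc f4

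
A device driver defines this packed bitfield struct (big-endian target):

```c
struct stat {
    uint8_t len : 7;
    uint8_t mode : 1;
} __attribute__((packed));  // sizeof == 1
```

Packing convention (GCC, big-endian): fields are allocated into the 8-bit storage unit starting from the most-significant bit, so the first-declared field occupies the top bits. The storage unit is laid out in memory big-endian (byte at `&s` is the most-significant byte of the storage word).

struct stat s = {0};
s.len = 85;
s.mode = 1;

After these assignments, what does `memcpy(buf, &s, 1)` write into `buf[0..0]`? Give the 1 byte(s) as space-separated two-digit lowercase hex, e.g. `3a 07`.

ab

[1+:7] len=85 & 0x7f = 0x55; word=0xaa
[0+:1] mode=1 & 0x1 = 0x1; word=0xab
word = 0xab → big-endian bytes:
  [0]=0xab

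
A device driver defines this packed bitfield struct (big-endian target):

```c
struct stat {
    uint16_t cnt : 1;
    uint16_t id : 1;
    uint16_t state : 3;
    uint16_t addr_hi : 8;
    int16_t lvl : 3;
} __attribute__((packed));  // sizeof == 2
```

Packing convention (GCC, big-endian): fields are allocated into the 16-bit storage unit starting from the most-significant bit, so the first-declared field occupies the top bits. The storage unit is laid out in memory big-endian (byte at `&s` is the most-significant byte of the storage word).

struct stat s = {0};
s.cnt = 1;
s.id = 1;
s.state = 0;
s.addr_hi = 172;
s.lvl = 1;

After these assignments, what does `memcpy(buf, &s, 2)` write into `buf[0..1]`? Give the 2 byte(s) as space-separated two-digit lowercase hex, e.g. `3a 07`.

c5 61

[15+:1] cnt=1 & 0x1 = 0x1; word=0x8000
[14+:1] id=1 & 0x1 = 0x1; word=0xc000
[11+:3] state=0 & 0x7 = 0x0; word=0xc000
[3+:8] addr_hi=172 & 0xff = 0xac; word=0xc560
[0+:3] lvl=1 & 0x7 = 0x1; word=0xc561
word = 0xc561 → big-endian bytes:
  [0]=0xc5  [1]=0x61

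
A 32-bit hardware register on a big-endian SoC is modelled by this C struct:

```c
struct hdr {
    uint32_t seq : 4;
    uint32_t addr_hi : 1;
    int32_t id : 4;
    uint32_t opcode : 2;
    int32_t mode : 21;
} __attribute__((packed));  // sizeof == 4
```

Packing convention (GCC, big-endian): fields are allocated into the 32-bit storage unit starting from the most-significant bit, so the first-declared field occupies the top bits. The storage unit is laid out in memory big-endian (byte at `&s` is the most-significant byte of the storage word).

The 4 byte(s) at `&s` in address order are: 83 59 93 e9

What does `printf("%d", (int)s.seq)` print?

[0]=0x83 [1]=0x59 [2]=0x93 [3]=0xe9 (big-endian) → word 0x835993e9
seq:4 @ bit 28 → (0x835993e9>>28)&0xf = 0x8  ←
addr_hi:1 @ bit 27 → (0x835993e9>>27)&0x1 = 0x0
id:4 @ bit 23 → (0x835993e9>>23)&0xf = 0x6
opcode:2 @ bit 21 → (0x835993e9>>21)&0x3 = 0x2
mode:21 @ bit 0 → (0x835993e9>>0)&0x1fffff = 0x1993e9

8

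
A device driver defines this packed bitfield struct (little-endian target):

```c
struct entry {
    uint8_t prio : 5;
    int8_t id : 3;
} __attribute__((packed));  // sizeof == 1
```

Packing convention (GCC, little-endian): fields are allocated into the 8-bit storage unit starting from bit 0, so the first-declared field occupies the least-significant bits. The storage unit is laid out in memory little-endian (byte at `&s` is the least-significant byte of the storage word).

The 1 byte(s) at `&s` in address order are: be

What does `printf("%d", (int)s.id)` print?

-3

[0]=0xbe (little-endian) → word 0xbe
prio:5 @ bit 0 → (0xbe>>0)&0x1f = 0x1e
id:3 @ bit 5 → (0xbe>>5)&0x7 = 0x5  ←
id signed 3b, MSB=1: 5 - 8 = -3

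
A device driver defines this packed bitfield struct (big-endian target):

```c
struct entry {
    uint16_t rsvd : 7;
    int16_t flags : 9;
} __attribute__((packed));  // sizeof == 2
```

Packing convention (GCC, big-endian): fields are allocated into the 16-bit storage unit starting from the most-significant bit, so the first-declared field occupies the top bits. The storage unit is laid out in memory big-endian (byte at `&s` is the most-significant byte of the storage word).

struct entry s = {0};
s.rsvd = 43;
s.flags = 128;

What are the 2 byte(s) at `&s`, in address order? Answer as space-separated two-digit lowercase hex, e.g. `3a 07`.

rsvd (7b) val=43 bits=0x2b at bit 9: 0x5600
flags (9b) val=128 bits=0x80 at bit 0: 0x5680
word = 0x5680 → big-endian bytes:
  [0]=0x56  [1]=0x80

56 80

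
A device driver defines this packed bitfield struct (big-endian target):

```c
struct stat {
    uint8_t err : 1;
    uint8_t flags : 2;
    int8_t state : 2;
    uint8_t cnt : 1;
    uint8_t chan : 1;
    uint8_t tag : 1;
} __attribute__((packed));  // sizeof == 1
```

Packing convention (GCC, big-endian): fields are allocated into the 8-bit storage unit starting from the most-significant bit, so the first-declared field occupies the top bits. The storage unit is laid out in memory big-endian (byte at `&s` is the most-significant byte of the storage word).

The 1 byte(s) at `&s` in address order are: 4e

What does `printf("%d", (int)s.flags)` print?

2

[0]=0x4e (big-endian) → word 0x4e
err [7+:1] = (word>>7) & 0x1 = 0
flags [5+:2] = (word>>5) & 0x3 = 2  ←
state [3+:2] = (word>>3) & 0x3 = 1
cnt [2+:1] = (word>>2) & 0x1 = 1
chan [1+:1] = (word>>1) & 0x1 = 1
tag [0+:1] = (word>>0) & 0x1 = 0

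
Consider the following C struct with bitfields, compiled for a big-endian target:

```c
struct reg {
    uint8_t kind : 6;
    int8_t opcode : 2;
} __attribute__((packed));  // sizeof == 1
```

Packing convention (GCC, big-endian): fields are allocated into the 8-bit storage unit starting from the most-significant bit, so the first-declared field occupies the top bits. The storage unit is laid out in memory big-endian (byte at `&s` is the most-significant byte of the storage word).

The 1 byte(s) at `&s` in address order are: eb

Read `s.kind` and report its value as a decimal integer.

58

[0]=0xeb (big-endian) → word 0xeb
kind:6 @ bit 2 → (0xeb>>2)&0x3f = 0x3a  ←
opcode:2 @ bit 0 → (0xeb>>0)&0x3 = 0x3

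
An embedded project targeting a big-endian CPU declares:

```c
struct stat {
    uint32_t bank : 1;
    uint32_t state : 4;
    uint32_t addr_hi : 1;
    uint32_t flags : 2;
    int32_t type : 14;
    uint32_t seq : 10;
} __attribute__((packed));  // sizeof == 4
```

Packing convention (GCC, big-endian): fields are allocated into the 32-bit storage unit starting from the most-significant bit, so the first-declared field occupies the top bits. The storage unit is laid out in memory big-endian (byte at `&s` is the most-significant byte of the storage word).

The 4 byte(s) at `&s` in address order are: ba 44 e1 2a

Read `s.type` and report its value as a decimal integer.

4408

[0]=0xba [1]=0x44 [2]=0xe1 [3]=0x2a (big-endian) → word 0xba44e12a
bank:1 @ bit 31 → (0xba44e12a>>31)&0x1 = 0x1
state:4 @ bit 27 → (0xba44e12a>>27)&0xf = 0x7
addr_hi:1 @ bit 26 → (0xba44e12a>>26)&0x1 = 0x0
flags:2 @ bit 24 → (0xba44e12a>>24)&0x3 = 0x2
type:14 @ bit 10 → (0xba44e12a>>10)&0x3fff = 0x1138  ←
seq:10 @ bit 0 → (0xba44e12a>>0)&0x3ff = 0x12a
type signed 14b, MSB=0: value = 4408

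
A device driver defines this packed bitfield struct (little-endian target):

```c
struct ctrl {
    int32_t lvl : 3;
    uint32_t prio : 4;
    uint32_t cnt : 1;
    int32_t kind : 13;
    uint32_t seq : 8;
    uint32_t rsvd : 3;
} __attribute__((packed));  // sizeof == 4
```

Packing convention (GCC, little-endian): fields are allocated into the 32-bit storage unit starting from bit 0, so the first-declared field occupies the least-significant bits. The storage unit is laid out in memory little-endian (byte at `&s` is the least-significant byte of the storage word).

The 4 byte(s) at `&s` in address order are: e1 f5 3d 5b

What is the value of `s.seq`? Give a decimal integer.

[0]=0xe1 [1]=0xf5 [2]=0x3d [3]=0x5b (little-endian) → word 0x5b3df5e1
lvl:3 @ bit 0 → (0x5b3df5e1>>0)&0x7 = 0x1
prio:4 @ bit 3 → (0x5b3df5e1>>3)&0xf = 0xc
cnt:1 @ bit 7 → (0x5b3df5e1>>7)&0x1 = 0x1
kind:13 @ bit 8 → (0x5b3df5e1>>8)&0x1fff = 0x1df5
seq:8 @ bit 21 → (0x5b3df5e1>>21)&0xff = 0xd9  ←
rsvd:3 @ bit 29 → (0x5b3df5e1>>29)&0x7 = 0x2

217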